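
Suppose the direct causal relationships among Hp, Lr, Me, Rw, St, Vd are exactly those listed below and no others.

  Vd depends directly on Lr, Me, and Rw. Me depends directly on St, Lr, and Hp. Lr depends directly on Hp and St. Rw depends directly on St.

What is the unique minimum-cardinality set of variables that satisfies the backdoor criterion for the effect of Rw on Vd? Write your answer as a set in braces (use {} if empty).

{St}

Variables eligible for adjustment (non-descendants of Rw, excluding Rw and Vd): {Hp, Lr, Me, St}.
Backdoor paths from Rw to Vd:
  P1: Rw <- St -> Lr <- Hp -> Me -> Vd
  P2: Rw <- St -> Lr -> Me -> Vd
  P3: Rw <- St -> Lr -> Vd
  P4: Rw <- St -> Me <- Hp -> Lr -> Vd
  P5: Rw <- St -> Me <- Lr -> Vd
  P6: Rw <- St -> Me -> Vd
The empty set is not sufficient: P2 (Rw <- St -> Lr -> Me -> Vd) has no collider blocking it and no conditioned non-collider, so it is open.
Try {St}:
  P1: blocked at fork node St ∈ conditioning set.
  P2: blocked at fork node St ∈ conditioning set.
  P3: blocked at fork node St ∈ conditioning set.
  P4: blocked at fork node St ∈ conditioning set.
  P5: blocked at fork node St ∈ conditioning set.
  P6: blocked at fork node St ∈ conditioning set.
{St} contains no descendant of Rw and blocks every backdoor path.
No other singleton works — e.g. {Hp} leaves P2 open — so {St} is the unique smallest valid adjustment set.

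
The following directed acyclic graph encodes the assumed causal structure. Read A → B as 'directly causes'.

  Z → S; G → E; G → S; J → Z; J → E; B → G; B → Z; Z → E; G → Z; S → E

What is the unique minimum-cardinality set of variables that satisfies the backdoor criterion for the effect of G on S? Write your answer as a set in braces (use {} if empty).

Variables eligible for adjustment (non-descendants of G, excluding G and S): {B, J}.
Backdoor paths from G to S:
  P1: G <- B -> Z <- J -> E <- S
  P2: G <- B -> Z -> S
  P3: G <- B -> Z -> E <- S
The empty set is not sufficient: P2 (G <- B -> Z -> S) has no collider blocking it and no conditioned non-collider, so it is open.
Try {B}:
  P1: blocked at fork node B ∈ conditioning set.
  P2: blocked at fork node B ∈ conditioning set.
  P3: blocked at fork node B ∈ conditioning set.
{B} contains no descendant of G and blocks every backdoor path.
No other singleton works — e.g. {J} leaves P2 open — so {B} is the unique smallest valid adjustment set.

{B}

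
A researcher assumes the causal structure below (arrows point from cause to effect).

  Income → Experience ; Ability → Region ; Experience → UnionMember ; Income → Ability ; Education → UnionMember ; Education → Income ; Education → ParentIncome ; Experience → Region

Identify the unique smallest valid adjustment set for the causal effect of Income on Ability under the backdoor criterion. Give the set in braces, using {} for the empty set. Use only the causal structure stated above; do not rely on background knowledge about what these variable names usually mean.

{}

Variables eligible for adjustment (non-descendants of Income, excluding Income and Ability): {Education, ParentIncome}.
Backdoor paths from Income to Ability:
  P1: Income <- Education -> UnionMember <- Experience -> Region <- Ability
Each backdoor path contains an unconditioned collider, so every path is already blocked with the empty conditioning set:
  P1: blocked at collider UnionMember (neither it nor any descendant is in the conditioning set).
The empty set is therefore the unique smallest valid set.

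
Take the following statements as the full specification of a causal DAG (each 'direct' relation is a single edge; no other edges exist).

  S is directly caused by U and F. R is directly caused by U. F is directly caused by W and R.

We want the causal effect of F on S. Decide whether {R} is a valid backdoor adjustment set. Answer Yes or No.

Backdoor paths from F to S (paths whose first edge points into F):
  P1: F <- R <- U -> S
Condition 1 (no descendant of F in the set): holds — descendants of F are {S}; none are in {R}.
Condition 2 (every backdoor path blocked by {R}):
  P1: blocked at chain node R ∈ conditioning set.
{R} satisfies the backdoor criterion.

Yes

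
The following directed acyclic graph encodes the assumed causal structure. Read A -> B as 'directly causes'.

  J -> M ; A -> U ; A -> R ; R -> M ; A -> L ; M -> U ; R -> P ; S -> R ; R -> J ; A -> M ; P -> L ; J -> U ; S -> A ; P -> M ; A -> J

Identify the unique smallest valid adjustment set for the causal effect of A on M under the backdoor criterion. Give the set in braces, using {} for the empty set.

{S}

Variables eligible for adjustment (non-descendants of A, excluding A and M): {S}.
Backdoor paths from A to M:
  P1: A <- S -> R -> P -> M
  P2: A <- S -> R -> J -> M
  P3: A <- S -> R -> J -> U <- M
  P4: A <- S -> R -> M
The empty set is not sufficient: P1 (A <- S -> R -> P -> M) has no collider blocking it and no conditioned non-collider, so it is open.
Try {S}:
  P1: blocked at fork node S ∈ conditioning set.
  P2: blocked at fork node S ∈ conditioning set.
  P3: blocked at fork node S ∈ conditioning set.
  P4: blocked at fork node S ∈ conditioning set.
{S} contains no descendant of A and blocks every backdoor path.
{S} is the unique smallest valid adjustment set.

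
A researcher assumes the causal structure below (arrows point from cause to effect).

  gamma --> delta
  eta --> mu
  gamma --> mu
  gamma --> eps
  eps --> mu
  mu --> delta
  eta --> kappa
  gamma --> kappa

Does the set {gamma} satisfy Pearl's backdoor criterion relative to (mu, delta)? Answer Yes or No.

Yes

Backdoor paths from mu to delta (paths whose first edge points into mu):
  P1: mu <- gamma -> delta
  P2: mu <- eta -> kappa <- gamma -> delta
  P3: mu <- eps <- gamma -> delta
Condition 1 (no descendant of mu in the set): holds — descendants of mu are {delta}; none are in {gamma}.
Condition 2 (every backdoor path blocked by {gamma}):
  P1: blocked at fork node gamma ∈ conditioning set.
  P2: blocked at collider kappa (neither it nor any descendant is in the conditioning set).
  P3: blocked at fork node gamma ∈ conditioning set.
{gamma} satisfies the backdoor criterion.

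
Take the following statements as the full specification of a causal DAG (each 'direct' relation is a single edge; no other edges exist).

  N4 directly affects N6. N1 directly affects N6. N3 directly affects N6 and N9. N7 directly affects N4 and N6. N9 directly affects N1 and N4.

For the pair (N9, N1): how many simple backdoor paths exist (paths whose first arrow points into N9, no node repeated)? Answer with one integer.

1

A backdoor path from N9 to N1 is any simple undirected path whose first edge points into N9 (i.e. leaves N9 via a parent).
Parents of N9: {N3}.
Enumerating:
  P1: N9 <- N3 -> N6 <- N1
That exhausts the simple backdoor paths. Count: 1.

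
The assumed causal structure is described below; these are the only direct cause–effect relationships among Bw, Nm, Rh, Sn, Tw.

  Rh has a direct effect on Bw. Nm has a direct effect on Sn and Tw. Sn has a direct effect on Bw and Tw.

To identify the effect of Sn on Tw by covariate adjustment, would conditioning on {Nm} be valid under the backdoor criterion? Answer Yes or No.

Backdoor paths from Sn to Tw (paths whose first edge points into Sn):
  P1: Sn <- Nm -> Tw
Condition 1 (no descendant of Sn in the set): holds — descendants of Sn are {Bw, Tw}; none are in {Nm}.
Condition 2 (every backdoor path blocked by {Nm}):
  P1: blocked at fork node Nm ∈ conditioning set.
{Nm} satisfies the backdoor criterion.

Yes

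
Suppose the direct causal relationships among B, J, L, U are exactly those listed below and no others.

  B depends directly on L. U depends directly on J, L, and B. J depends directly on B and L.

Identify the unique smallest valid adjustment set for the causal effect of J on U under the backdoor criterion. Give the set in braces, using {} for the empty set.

{B, L}

Variables eligible for adjustment (non-descendants of J, excluding J and U): {B, L}.
Backdoor paths from J to U:
  P1: J <- L -> B -> U
  P2: J <- L -> U
  P3: J <- B <- L -> U
  P4: J <- B -> U
The empty set is not sufficient: P1 (J <- L -> B -> U) has no collider blocking it and no conditioned non-collider, so it is open.
Try {B, L}:
  P1: blocked at fork node L ∈ conditioning set.
  P2: blocked at fork node L ∈ conditioning set.
  P3: blocked at chain node B ∈ conditioning set.
  P4: blocked at fork node B ∈ conditioning set.
{B, L} contains no descendant of J and blocks every backdoor path.
Every element of {B, L} is needed (dropping B leaves P4 open; dropping L leaves P2 open), so no proper subset is valid.
Among all size-2 subsets of the eligible variables, only {B, L} blocks every backdoor path, so it is the unique smallest valid adjustment set.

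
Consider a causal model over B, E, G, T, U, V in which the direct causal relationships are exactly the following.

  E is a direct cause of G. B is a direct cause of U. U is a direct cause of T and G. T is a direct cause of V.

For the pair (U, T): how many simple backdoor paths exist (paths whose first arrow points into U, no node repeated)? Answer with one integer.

0

A backdoor path from U to T is any simple undirected path whose first edge points into U (i.e. leaves U via a parent).
Parents of U: {B}.
No simple path from any parent of U reaches T without revisiting U, so there are no backdoor paths.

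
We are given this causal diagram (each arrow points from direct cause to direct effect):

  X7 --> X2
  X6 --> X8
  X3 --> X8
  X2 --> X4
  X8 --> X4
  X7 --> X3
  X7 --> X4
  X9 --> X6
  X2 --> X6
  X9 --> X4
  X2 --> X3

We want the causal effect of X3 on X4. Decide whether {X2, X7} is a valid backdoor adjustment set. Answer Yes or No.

Yes

Backdoor paths from X3 to X4 (paths whose first edge points into X3):
  P1: X3 <- X7 -> X2 -> X6 <- X9 -> X4
  P2: X3 <- X7 -> X2 -> X6 -> X8 -> X4
  P3: X3 <- X7 -> X2 -> X4
  P4: X3 <- X7 -> X4
  P5: X3 <- X2 <- X7 -> X4
  P6: X3 <- X2 -> X6 <- X9 -> X4
  P7: X3 <- X2 -> X6 -> X8 -> X4
  P8: X3 <- X2 -> X4
Condition 1 (no descendant of X3 in the set): holds — descendants of X3 are {X4, X8}; none are in {X2, X7}.
Condition 2 (every backdoor path blocked by {X2, X7}):
  P1: blocked at fork node X7 ∈ conditioning set.
  P2: blocked at fork node X7 ∈ conditioning set.
  P3: blocked at fork node X7 ∈ conditioning set.
  P4: blocked at fork node X7 ∈ conditioning set.
  P5: blocked at chain node X2 ∈ conditioning set.
  P6: blocked at fork node X2 ∈ conditioning set.
  P7: blocked at fork node X2 ∈ conditioning set.
  P8: blocked at fork node X2 ∈ conditioning set.
{X2, X7} satisfies the backdoor criterion.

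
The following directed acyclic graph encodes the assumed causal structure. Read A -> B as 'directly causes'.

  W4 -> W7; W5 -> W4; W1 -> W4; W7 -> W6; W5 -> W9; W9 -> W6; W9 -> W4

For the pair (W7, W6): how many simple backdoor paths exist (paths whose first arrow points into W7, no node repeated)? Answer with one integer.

A backdoor path from W7 to W6 is any simple undirected path whose first edge points into W7 (i.e. leaves W7 via a parent).
Parents of W7: {W4}.
Enumerating:
  P1: W7 <- W4 <- W5 -> W9 -> W6
  P2: W7 <- W4 <- W9 -> W6
That exhausts the simple backdoor paths. Count: 2.

2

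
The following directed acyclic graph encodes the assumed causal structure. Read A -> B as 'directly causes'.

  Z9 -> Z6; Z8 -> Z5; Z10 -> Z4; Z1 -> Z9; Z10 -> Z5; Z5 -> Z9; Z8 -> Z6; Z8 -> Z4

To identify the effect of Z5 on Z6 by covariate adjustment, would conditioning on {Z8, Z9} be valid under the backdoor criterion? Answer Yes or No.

Backdoor paths from Z5 to Z6 (paths whose first edge points into Z5):
  P1: Z5 <- Z10 -> Z4 <- Z8 -> Z6
  P2: Z5 <- Z8 -> Z6
Condition 1 (no descendant of Z5 in the set): FAILS — Z9 is a descendant of Z5.
Condition 2 (every backdoor path blocked by {Z8, Z9}):
  P1: blocked at collider Z4 (neither it nor any descendant is in the conditioning set).
  P2: blocked at fork node Z8 ∈ conditioning set.
{Z8, Z9} does not satisfy the backdoor criterion.

No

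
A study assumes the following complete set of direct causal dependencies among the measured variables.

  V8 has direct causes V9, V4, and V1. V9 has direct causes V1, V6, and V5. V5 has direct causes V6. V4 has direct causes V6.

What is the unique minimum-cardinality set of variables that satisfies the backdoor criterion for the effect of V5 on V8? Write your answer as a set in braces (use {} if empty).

{V6}

Variables eligible for adjustment (non-descendants of V5, excluding V5 and V8): {V1, V4, V6}.
Backdoor paths from V5 to V8:
  P1: V5 <- V6 -> V9 <- V1 -> V8
  P2: V5 <- V6 -> V9 -> V8
  P3: V5 <- V6 -> V4 -> V8
The empty set is not sufficient: P2 (V5 <- V6 -> V9 -> V8) has no collider blocking it and no conditioned non-collider, so it is open.
Try {V6}:
  P1: blocked at fork node V6 ∈ conditioning set.
  P2: blocked at fork node V6 ∈ conditioning set.
  P3: blocked at fork node V6 ∈ conditioning set.
{V6} contains no descendant of V5 and blocks every backdoor path.
No other singleton works — e.g. {V1} leaves P2 open — so {V6} is the unique smallest valid adjustment set.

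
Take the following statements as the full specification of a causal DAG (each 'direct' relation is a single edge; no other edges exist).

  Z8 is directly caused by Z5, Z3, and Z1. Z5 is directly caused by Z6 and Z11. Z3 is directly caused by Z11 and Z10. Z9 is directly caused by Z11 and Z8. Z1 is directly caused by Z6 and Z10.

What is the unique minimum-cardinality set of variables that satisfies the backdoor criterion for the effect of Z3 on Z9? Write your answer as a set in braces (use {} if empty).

Variables eligible for adjustment (non-descendants of Z3, excluding Z3 and Z9): {Z1, Z10, Z11, Z5, Z6}.
Backdoor paths from Z3 to Z9:
  P1: Z3 <- Z10 -> Z1 <- Z6 -> Z5 <- Z11 -> Z9
  P2: Z3 <- Z10 -> Z1 <- Z6 -> Z5 -> Z8 -> Z9
  P3: Z3 <- Z10 -> Z1 -> Z8 <- Z5 <- Z11 -> Z9
  P4: Z3 <- Z10 -> Z1 -> Z8 -> Z9
  P5: Z3 <- Z11 -> Z5 <- Z6 -> Z1 -> Z8 -> Z9
  P6: Z3 <- Z11 -> Z5 -> Z8 -> Z9
  P7: Z3 <- Z11 -> Z9
The empty set is not sufficient: P4 (Z3 <- Z10 -> Z1 -> Z8 -> Z9) has no collider blocking it and no conditioned non-collider, so it is open.
Try {Z10, Z11}:
  P1: blocked at fork node Z10 ∈ conditioning set.
  P2: blocked at fork node Z10 ∈ conditioning set.
  P3: blocked at fork node Z10 ∈ conditioning set.
  P4: blocked at fork node Z10 ∈ conditioning set.
  P5: blocked at fork node Z11 ∈ conditioning set.
  P6: blocked at fork node Z11 ∈ conditioning set.
  P7: blocked at fork node Z11 ∈ conditioning set.
{Z10, Z11} contains no descendant of Z3 and blocks every backdoor path.
Every element of {Z10, Z11} is needed (dropping Z10 leaves P4 open; dropping Z11 leaves P6 open), so no proper subset is valid.
Among all size-2 subsets of the eligible variables, only {Z10, Z11} blocks every backdoor path, so it is the unique smallest valid adjustment set.

{Z10, Z11}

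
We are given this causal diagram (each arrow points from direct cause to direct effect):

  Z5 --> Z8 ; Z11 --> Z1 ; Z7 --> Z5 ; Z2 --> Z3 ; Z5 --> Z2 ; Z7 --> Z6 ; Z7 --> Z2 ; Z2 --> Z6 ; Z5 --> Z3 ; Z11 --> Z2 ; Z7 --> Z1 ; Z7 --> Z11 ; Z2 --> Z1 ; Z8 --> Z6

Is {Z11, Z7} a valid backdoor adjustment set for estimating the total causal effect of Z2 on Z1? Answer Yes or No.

Yes

Backdoor paths from Z2 to Z1 (paths whose first edge points into Z2):
  P1: Z2 <- Z7 -> Z11 -> Z1
  P2: Z2 <- Z7 -> Z1
  P3: Z2 <- Z11 <- Z7 -> Z1
  P4: Z2 <- Z11 -> Z1
  P5: Z2 <- Z5 <- Z7 -> Z11 -> Z1
  P6: Z2 <- Z5 <- Z7 -> Z1
  P7: Z2 <- Z5 -> Z8 -> Z6 <- Z7 -> Z11 -> Z1
  P8: Z2 <- Z5 -> Z8 -> Z6 <- Z7 -> Z1
Condition 1 (no descendant of Z2 in the set): holds — descendants of Z2 are {Z1, Z3, Z6}; none are in {Z11, Z7}.
Condition 2 (every backdoor path blocked by {Z11, Z7}):
  P1: blocked at fork node Z7 ∈ conditioning set.
  P2: blocked at fork node Z7 ∈ conditioning set.
  P3: blocked at chain node Z11 ∈ conditioning set.
  P4: blocked at fork node Z11 ∈ conditioning set.
  P5: blocked at fork node Z7 ∈ conditioning set.
  P6: blocked at fork node Z7 ∈ conditioning set.
  P7: blocked at collider Z6 (neither it nor any descendant is in the conditioning set).
  P8: blocked at collider Z6 (neither it nor any descendant is in the conditioning set).
{Z11, Z7} satisfies the backdoor criterion.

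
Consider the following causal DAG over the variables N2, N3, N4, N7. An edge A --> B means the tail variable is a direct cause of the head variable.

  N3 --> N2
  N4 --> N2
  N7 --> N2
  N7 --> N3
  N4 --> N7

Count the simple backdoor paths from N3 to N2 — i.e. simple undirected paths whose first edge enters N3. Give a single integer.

2

A backdoor path from N3 to N2 is any simple undirected path whose first edge points into N3 (i.e. leaves N3 via a parent).
Parents of N3: {N7}.
Enumerating:
  P1: N3 <- N7 <- N4 -> N2
  P2: N3 <- N7 -> N2
That exhausts the simple backdoor paths. Count: 2.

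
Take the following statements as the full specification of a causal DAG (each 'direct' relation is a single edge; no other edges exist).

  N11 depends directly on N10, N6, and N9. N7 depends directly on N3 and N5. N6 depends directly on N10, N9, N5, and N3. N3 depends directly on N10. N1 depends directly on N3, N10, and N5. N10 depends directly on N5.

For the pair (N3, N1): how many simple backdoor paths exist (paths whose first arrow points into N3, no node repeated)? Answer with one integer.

5

A backdoor path from N3 to N1 is any simple undirected path whose first edge points into N3 (i.e. leaves N3 via a parent).
Parents of N3: {N10}.
Enumerating:
  P1: N3 <- N10 <- N5 -> N1
  P2: N3 <- N10 -> N6 <- N5 -> N1
  P3: N3 <- N10 -> N11 <- N9 -> N6 <- N5 -> N1
  P4: N3 <- N10 -> N11 <- N6 <- N5 -> N1
  P5: N3 <- N10 -> N1
That exhausts the simple backdoor paths. Count: 5.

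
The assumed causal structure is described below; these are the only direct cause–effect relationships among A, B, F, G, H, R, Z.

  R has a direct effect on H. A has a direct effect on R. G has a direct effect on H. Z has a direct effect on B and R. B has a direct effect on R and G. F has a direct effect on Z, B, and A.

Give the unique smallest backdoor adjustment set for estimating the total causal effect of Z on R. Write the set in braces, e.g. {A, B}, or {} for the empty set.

{F}

Variables eligible for adjustment (non-descendants of Z, excluding Z and R): {A, F}.
Backdoor paths from Z to R:
  P1: Z <- F -> A -> R
  P2: Z <- F -> B -> R
  P3: Z <- F -> B -> G -> H <- R
The empty set is not sufficient: P1 (Z <- F -> A -> R) has no collider blocking it and no conditioned non-collider, so it is open.
Try {F}:
  P1: blocked at fork node F ∈ conditioning set.
  P2: blocked at fork node F ∈ conditioning set.
  P3: blocked at fork node F ∈ conditioning set.
{F} contains no descendant of Z and blocks every backdoor path.
No other singleton works — e.g. {A} leaves P2 open — so {F} is the unique smallest valid adjustment set.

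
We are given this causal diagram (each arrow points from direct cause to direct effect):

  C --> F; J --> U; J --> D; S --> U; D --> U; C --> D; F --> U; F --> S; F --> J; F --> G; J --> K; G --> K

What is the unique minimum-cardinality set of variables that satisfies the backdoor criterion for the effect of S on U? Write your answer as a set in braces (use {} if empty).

Variables eligible for adjustment (non-descendants of S, excluding S and U): {C, D, F, G, J, K}.
Backdoor paths from S to U:
  P1: S <- F <- C -> D <- J -> U
  P2: S <- F <- C -> D -> U
  P3: S <- F -> J -> D -> U
  P4: S <- F -> J -> U
  P5: S <- F -> G -> K <- J -> D -> U
  P6: S <- F -> G -> K <- J -> U
  P7: S <- F -> U
The empty set is not sufficient: P2 (S <- F <- C -> D -> U) has no collider blocking it and no conditioned non-collider, so it is open.
Try {F}:
  P1: blocked at chain node F ∈ conditioning set.
  P2: blocked at chain node F ∈ conditioning set.
  P3: blocked at fork node F ∈ conditioning set.
  P4: blocked at fork node F ∈ conditioning set.
  P5: blocked at fork node F ∈ conditioning set.
  P6: blocked at fork node F ∈ conditioning set.
  P7: blocked at fork node F ∈ conditioning set.
{F} contains no descendant of S and blocks every backdoor path.
No other singleton works — e.g. {C} leaves P3 open — so {F} is the unique smallest valid adjustment set.

{F}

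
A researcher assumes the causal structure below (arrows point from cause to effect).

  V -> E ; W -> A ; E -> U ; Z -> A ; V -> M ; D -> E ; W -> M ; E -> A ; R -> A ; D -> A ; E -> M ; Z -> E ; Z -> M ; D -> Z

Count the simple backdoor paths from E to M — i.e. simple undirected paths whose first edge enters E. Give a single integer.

8

A backdoor path from E to M is any simple undirected path whose first edge points into E (i.e. leaves E via a parent).
Parents of E: {D, V, Z}.
Enumerating:
  P1: E <- V -> M
  P2: E <- D -> Z -> M
  P3: E <- D -> Z -> A <- W -> M
  P4: E <- D -> A <- W -> M
  P5: E <- D -> A <- Z -> M
  P6: E <- Z <- D -> A <- W -> M
  P7: E <- Z -> M
  P8: E <- Z -> A <- W -> M
That exhausts the simple backdoor paths. Count: 8.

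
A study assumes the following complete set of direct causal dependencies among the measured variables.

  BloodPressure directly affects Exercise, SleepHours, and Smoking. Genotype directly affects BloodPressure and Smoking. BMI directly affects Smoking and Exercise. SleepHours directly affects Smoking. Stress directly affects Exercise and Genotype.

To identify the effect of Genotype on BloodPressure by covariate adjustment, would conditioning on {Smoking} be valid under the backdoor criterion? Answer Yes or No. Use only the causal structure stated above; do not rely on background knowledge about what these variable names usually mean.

No

Backdoor paths from Genotype to BloodPressure (paths whose first edge points into Genotype):
  P1: Genotype <- Stress -> Exercise <- BMI -> Smoking <- BloodPressure
  P2: Genotype <- Stress -> Exercise <- BMI -> Smoking <- SleepHours <- BloodPressure
  P3: Genotype <- Stress -> Exercise <- BloodPressure
Condition 1 (no descendant of Genotype in the set): FAILS — Smoking is a descendant of Genotype.
Condition 2 (every backdoor path blocked by {Smoking}):
  P1: blocked at collider Exercise (neither it nor any descendant is in the conditioning set).
  P2: blocked at collider Exercise (neither it nor any descendant is in the conditioning set).
  P3: blocked at collider Exercise (neither it nor any descendant is in the conditioning set).
{Smoking} does not satisfy the backdoor criterion.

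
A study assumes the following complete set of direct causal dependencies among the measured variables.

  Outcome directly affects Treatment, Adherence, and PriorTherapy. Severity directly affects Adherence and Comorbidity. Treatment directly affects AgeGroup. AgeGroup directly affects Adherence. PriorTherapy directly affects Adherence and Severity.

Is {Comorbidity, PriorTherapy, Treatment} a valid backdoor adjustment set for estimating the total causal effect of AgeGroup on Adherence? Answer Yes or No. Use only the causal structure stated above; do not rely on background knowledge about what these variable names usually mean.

Backdoor paths from AgeGroup to Adherence (paths whose first edge points into AgeGroup):
  P1: AgeGroup <- Treatment <- Outcome -> PriorTherapy -> Severity -> Adherence
  P2: AgeGroup <- Treatment <- Outcome -> PriorTherapy -> Adherence
  P3: AgeGroup <- Treatment <- Outcome -> Adherence
Condition 1 (no descendant of AgeGroup in the set): holds — descendants of AgeGroup are {Adherence}; none are in {Comorbidity, PriorTherapy, Treatment}.
Condition 2 (every backdoor path blocked by {Comorbidity, PriorTherapy, Treatment}):
  P1: blocked at chain node Treatment ∈ conditioning set.
  P2: blocked at chain node Treatment ∈ conditioning set.
  P3: blocked at chain node Treatment ∈ conditioning set.
{Comorbidity, PriorTherapy, Treatment} satisfies the backdoor criterion.

Yes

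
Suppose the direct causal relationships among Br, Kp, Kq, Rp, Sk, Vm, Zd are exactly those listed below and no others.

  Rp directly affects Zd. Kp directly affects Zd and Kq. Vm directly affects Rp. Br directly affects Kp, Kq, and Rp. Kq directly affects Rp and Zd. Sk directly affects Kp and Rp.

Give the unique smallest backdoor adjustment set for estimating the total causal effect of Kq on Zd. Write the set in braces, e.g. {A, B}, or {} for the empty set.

Variables eligible for adjustment (non-descendants of Kq, excluding Kq and Zd): {Br, Kp, Sk, Vm}.
Backdoor paths from Kq to Zd:
  P1: Kq <- Br -> Kp <- Sk -> Rp -> Zd
  P2: Kq <- Br -> Kp -> Zd
  P3: Kq <- Br -> Rp <- Sk -> Kp -> Zd
  P4: Kq <- Br -> Rp -> Zd
  P5: Kq <- Kp <- Br -> Rp -> Zd
  P6: Kq <- Kp <- Sk -> Rp -> Zd
  P7: Kq <- Kp -> Zd
The empty set is not sufficient: P2 (Kq <- Br -> Kp -> Zd) has no collider blocking it and no conditioned non-collider, so it is open.
Try {Br, Kp}:
  P1: blocked at fork node Br ∈ conditioning set.
  P2: blocked at fork node Br ∈ conditioning set.
  P3: blocked at fork node Br ∈ conditioning set.
  P4: blocked at fork node Br ∈ conditioning set.
  P5: blocked at chain node Kp ∈ conditioning set.
  P6: blocked at chain node Kp ∈ conditioning set.
  P7: blocked at fork node Kp ∈ conditioning set.
{Br, Kp} contains no descendant of Kq and blocks every backdoor path.
Every element of {Br, Kp} is needed (dropping Br leaves P1 open; dropping Kp leaves P6 open), so no proper subset is valid.
Among all size-2 subsets of the eligible variables, only {Br, Kp} blocks every backdoor path, so it is the unique smallest valid adjustment set.

{Br, Kp}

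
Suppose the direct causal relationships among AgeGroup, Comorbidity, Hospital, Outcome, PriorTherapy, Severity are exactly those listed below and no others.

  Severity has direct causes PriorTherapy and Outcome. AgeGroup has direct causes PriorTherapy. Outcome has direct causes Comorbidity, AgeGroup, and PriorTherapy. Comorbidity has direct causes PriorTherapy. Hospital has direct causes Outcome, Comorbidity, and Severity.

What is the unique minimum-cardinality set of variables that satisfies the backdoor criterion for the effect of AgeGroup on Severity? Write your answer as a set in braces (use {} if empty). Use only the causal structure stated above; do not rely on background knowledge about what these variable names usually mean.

Variables eligible for adjustment (non-descendants of AgeGroup, excluding AgeGroup and Severity): {Comorbidity, PriorTherapy}.
Backdoor paths from AgeGroup to Severity:
  P1: AgeGroup <- PriorTherapy -> Comorbidity -> Outcome -> Severity
  P2: AgeGroup <- PriorTherapy -> Comorbidity -> Outcome -> Hospital <- Severity
  P3: AgeGroup <- PriorTherapy -> Comorbidity -> Hospital <- Outcome -> Severity
  P4: AgeGroup <- PriorTherapy -> Comorbidity -> Hospital <- Severity
  P5: AgeGroup <- PriorTherapy -> Outcome <- Comorbidity -> Hospital <- Severity
  P6: AgeGroup <- PriorTherapy -> Outcome -> Severity
  P7: AgeGroup <- PriorTherapy -> Outcome -> Hospital <- Severity
  P8: AgeGroup <- PriorTherapy -> Severity
The empty set is not sufficient: P1 (AgeGroup <- PriorTherapy -> Comorbidity -> Outcome -> Severity) has no collider blocking it and no conditioned non-collider, so it is open.
Try {PriorTherapy}:
  P1: blocked at fork node PriorTherapy ∈ conditioning set.
  P2: blocked at fork node PriorTherapy ∈ conditioning set.
  P3: blocked at fork node PriorTherapy ∈ conditioning set.
  P4: blocked at fork node PriorTherapy ∈ conditioning set.
  P5: blocked at fork node PriorTherapy ∈ conditioning set.
  P6: blocked at fork node PriorTherapy ∈ conditioning set.
  P7: blocked at fork node PriorTherapy ∈ conditioning set.
  P8: blocked at fork node PriorTherapy ∈ conditioning set.
{PriorTherapy} contains no descendant of AgeGroup and blocks every backdoor path.
No other singleton works — e.g. {Comorbidity} leaves P6 open — so {PriorTherapy} is the unique smallest valid adjustment set.

{PriorTherapy}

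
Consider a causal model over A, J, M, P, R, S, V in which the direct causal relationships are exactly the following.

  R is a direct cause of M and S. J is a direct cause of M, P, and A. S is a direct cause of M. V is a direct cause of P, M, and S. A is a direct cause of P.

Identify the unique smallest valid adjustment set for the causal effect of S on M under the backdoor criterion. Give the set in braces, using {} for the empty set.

Variables eligible for adjustment (non-descendants of S, excluding S and M): {A, J, P, R, V}.
Backdoor paths from S to M:
  P1: S <- R -> M
  P2: S <- V -> M
  P3: S <- V -> P <- J -> M
  P4: S <- V -> P <- A <- J -> M
The empty set is not sufficient: P1 (S <- R -> M) has no collider blocking it and no conditioned non-collider, so it is open.
Try {R, V}:
  P1: blocked at fork node R ∈ conditioning set.
  P2: blocked at fork node V ∈ conditioning set.
  P3: blocked at fork node V ∈ conditioning set.
  P4: blocked at fork node V ∈ conditioning set.
{R, V} contains no descendant of S and blocks every backdoor path.
Every element of {R, V} is needed (dropping R leaves P1 open; dropping V leaves P2 open), so no proper subset is valid.
Among all size-2 subsets of the eligible variables, only {R, V} blocks every backdoor path, so it is the unique smallest valid adjustment set.

{R, V}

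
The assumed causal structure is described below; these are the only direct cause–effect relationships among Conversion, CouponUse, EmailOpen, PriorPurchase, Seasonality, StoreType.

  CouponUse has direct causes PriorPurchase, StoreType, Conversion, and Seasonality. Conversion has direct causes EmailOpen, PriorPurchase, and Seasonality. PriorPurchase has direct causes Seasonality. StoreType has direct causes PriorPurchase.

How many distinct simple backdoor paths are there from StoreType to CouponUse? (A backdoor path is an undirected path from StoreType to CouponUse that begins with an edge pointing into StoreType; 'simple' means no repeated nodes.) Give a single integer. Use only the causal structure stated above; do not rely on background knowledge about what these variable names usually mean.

A backdoor path from StoreType to CouponUse is any simple undirected path whose first edge points into StoreType (i.e. leaves StoreType via a parent).
Parents of StoreType: {PriorPurchase}.
Enumerating:
  P1: StoreType <- PriorPurchase <- Seasonality -> Conversion -> CouponUse
  P2: StoreType <- PriorPurchase <- Seasonality -> CouponUse
  P3: StoreType <- PriorPurchase -> Conversion <- Seasonality -> CouponUse
  P4: StoreType <- PriorPurchase -> Conversion -> CouponUse
  P5: StoreType <- PriorPurchase -> CouponUse
That exhausts the simple backdoor paths. Count: 5.

5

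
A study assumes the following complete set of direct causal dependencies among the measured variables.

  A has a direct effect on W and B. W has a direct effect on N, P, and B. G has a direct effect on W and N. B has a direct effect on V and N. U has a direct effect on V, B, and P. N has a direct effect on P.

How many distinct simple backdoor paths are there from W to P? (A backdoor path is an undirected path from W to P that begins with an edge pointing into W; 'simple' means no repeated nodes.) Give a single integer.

A backdoor path from W to P is any simple undirected path whose first edge points into W (i.e. leaves W via a parent).
Parents of W: {A, G}.
Enumerating:
  P1: W <- G -> N <- B <- U -> P
  P2: W <- G -> N <- B -> V <- U -> P
  P3: W <- G -> N -> P
  P4: W <- A -> B <- U -> P
  P5: W <- A -> B -> V <- U -> P
  P6: W <- A -> B -> N -> P
That exhausts the simple backdoor paths. Count: 6.

6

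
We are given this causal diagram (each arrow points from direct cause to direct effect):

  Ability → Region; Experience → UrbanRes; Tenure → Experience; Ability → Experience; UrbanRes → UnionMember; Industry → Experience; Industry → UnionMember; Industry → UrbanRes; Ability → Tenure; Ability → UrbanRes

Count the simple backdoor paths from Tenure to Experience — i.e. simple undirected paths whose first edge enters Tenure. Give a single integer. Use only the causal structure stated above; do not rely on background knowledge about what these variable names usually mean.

4

A backdoor path from Tenure to Experience is any simple undirected path whose first edge points into Tenure (i.e. leaves Tenure via a parent).
Parents of Tenure: {Ability}.
Enumerating:
  P1: Tenure <- Ability -> Experience
  P2: Tenure <- Ability -> UrbanRes <- Industry -> Experience
  P3: Tenure <- Ability -> UrbanRes <- Experience
  P4: Tenure <- Ability -> UrbanRes -> UnionMember <- Industry -> Experience
That exhausts the simple backdoor paths. Count: 4.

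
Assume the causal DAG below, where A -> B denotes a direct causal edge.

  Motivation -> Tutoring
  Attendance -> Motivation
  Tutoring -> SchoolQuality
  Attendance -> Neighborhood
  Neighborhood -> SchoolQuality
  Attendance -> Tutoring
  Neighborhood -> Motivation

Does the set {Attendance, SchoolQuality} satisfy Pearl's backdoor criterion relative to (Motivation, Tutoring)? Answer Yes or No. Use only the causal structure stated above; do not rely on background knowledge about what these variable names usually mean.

Backdoor paths from Motivation to Tutoring (paths whose first edge points into Motivation):
  P1: Motivation <- Attendance -> Neighborhood -> SchoolQuality <- Tutoring
  P2: Motivation <- Attendance -> Tutoring
  P3: Motivation <- Neighborhood <- Attendance -> Tutoring
  P4: Motivation <- Neighborhood -> SchoolQuality <- Tutoring
Condition 1 (no descendant of Motivation in the set): FAILS — SchoolQuality is a descendant of Motivation.
Condition 2 (every backdoor path blocked by {Attendance, SchoolQuality}):
  P1: blocked at fork node Attendance ∈ conditioning set.
  P2: blocked at fork node Attendance ∈ conditioning set.
  P3: blocked at fork node Attendance ∈ conditioning set.
  P4: open — collider(s) SchoolQuality are conditioned on (or have a conditioned descendant) and no non-collider on the path is in the set.
{Attendance, SchoolQuality} does not satisfy the backdoor criterion.

No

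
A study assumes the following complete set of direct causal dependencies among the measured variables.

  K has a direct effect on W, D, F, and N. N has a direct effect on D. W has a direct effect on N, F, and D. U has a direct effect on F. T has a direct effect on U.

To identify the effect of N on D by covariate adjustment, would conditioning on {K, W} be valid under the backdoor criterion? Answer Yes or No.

Backdoor paths from N to D (paths whose first edge points into N):
  P1: N <- K -> W -> D
  P2: N <- K -> D
  P3: N <- K -> F <- W -> D
  P4: N <- W <- K -> D
  P5: N <- W -> D
  P6: N <- W -> F <- K -> D
Condition 1 (no descendant of N in the set): holds — descendants of N are {D}; none are in {K, W}.
Condition 2 (every backdoor path blocked by {K, W}):
  P1: blocked at fork node K ∈ conditioning set.
  P2: blocked at fork node K ∈ conditioning set.
  P3: blocked at fork node K ∈ conditioning set.
  P4: blocked at chain node W ∈ conditioning set.
  P5: blocked at fork node W ∈ conditioning set.
  P6: blocked at fork node W ∈ conditioning set.
{K, W} satisfies the backdoor criterion.

Yes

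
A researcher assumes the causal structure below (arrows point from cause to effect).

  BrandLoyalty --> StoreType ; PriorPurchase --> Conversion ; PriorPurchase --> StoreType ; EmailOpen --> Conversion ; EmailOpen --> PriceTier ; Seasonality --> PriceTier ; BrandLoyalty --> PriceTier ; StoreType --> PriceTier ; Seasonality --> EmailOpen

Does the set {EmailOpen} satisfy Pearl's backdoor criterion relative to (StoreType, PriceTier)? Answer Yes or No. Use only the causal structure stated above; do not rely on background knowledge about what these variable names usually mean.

No

Backdoor paths from StoreType to PriceTier (paths whose first edge points into StoreType):
  P1: StoreType <- PriorPurchase -> Conversion <- EmailOpen <- Seasonality -> PriceTier
  P2: StoreType <- PriorPurchase -> Conversion <- EmailOpen -> PriceTier
  P3: StoreType <- BrandLoyalty -> PriceTier
Condition 1 (no descendant of StoreType in the set): holds — descendants of StoreType are {PriceTier}; none are in {EmailOpen}.
Condition 2 (every backdoor path blocked by {EmailOpen}):
  P1: blocked at collider Conversion (neither it nor any descendant is in the conditioning set).
  P2: blocked at collider Conversion (neither it nor any descendant is in the conditioning set).
  P3: open — no interior node is in the conditioning set.
{EmailOpen} does not satisfy the backdoor criterion.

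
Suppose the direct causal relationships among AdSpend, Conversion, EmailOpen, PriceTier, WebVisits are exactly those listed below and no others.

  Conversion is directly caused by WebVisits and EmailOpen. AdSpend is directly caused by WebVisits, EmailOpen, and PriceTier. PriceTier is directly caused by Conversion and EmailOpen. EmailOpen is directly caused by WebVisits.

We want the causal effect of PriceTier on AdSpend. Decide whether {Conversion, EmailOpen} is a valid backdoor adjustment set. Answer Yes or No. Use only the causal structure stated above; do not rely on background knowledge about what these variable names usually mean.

Backdoor paths from PriceTier to AdSpend (paths whose first edge points into PriceTier):
  P1: PriceTier <- EmailOpen <- WebVisits -> AdSpend
  P2: PriceTier <- EmailOpen -> Conversion <- WebVisits -> AdSpend
  P3: PriceTier <- EmailOpen -> AdSpend
  P4: PriceTier <- Conversion <- WebVisits -> EmailOpen -> AdSpend
  P5: PriceTier <- Conversion <- WebVisits -> AdSpend
  P6: PriceTier <- Conversion <- EmailOpen <- WebVisits -> AdSpend
  P7: PriceTier <- Conversion <- EmailOpen -> AdSpend
Condition 1 (no descendant of PriceTier in the set): holds — descendants of PriceTier are {AdSpend}; none are in {Conversion, EmailOpen}.
Condition 2 (every backdoor path blocked by {Conversion, EmailOpen}):
  P1: blocked at chain node EmailOpen ∈ conditioning set.
  P2: blocked at fork node EmailOpen ∈ conditioning set.
  P3: blocked at fork node EmailOpen ∈ conditioning set.
  P4: blocked at chain node Conversion ∈ conditioning set.
  P5: blocked at chain node Conversion ∈ conditioning set.
  P6: blocked at chain node Conversion ∈ conditioning set.
  P7: blocked at chain node Conversion ∈ conditioning set.
{Conversion, EmailOpen} satisfies the backdoor criterion.

Yes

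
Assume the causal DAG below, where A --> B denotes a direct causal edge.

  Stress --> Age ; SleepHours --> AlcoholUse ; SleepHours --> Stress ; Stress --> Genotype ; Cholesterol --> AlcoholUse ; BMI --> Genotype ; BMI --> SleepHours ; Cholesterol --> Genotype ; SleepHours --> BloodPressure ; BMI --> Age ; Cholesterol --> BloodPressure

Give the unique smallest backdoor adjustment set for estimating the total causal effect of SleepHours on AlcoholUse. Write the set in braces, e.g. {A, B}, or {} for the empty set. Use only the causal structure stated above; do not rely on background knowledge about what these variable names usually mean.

{}

Variables eligible for adjustment (non-descendants of SleepHours, excluding SleepHours and AlcoholUse): {BMI, Cholesterol}.
Backdoor paths from SleepHours to AlcoholUse:
  P1: SleepHours <- BMI -> Genotype <- Cholesterol -> AlcoholUse
  P2: SleepHours <- BMI -> Age <- Stress -> Genotype <- Cholesterol -> AlcoholUse
Each backdoor path contains an unconditioned collider, so every path is already blocked with the empty conditioning set:
  P1: blocked at collider Genotype (neither it nor any descendant is in the conditioning set).
  P2: blocked at collider Age (neither it nor any descendant is in the conditioning set).
The empty set is therefore the unique smallest valid set.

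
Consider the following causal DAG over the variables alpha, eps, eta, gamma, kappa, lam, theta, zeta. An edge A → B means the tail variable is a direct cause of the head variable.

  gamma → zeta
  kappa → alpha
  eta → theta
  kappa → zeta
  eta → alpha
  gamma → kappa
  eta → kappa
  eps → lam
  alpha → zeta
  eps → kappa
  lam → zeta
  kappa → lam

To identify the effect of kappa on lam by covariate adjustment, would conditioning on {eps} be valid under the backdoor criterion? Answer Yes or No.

Backdoor paths from kappa to lam (paths whose first edge points into kappa):
  P1: kappa <- eta -> alpha -> zeta <- lam
  P2: kappa <- eps -> lam
  P3: kappa <- gamma -> zeta <- lam
Condition 1 (no descendant of kappa in the set): holds — descendants of kappa are {alpha, lam, zeta}; none are in {eps}.
Condition 2 (every backdoor path blocked by {eps}):
  P1: blocked at collider zeta (neither it nor any descendant is in the conditioning set).
  P2: blocked at fork node eps ∈ conditioning set.
  P3: blocked at collider zeta (neither it nor any descendant is in the conditioning set).
{eps} satisfies the backdoor criterion.

Yes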